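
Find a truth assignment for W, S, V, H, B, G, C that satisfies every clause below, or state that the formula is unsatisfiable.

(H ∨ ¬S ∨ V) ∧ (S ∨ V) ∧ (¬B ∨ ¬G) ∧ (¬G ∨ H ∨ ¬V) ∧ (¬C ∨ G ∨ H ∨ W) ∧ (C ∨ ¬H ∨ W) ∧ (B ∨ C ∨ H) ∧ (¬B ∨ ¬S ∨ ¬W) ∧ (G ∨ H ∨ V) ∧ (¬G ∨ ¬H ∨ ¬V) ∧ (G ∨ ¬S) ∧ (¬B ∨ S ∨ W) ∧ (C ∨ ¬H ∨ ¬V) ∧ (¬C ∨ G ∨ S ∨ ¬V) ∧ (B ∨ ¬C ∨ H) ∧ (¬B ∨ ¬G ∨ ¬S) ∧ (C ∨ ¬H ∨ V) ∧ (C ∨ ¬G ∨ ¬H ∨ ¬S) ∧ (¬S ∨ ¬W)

W = True; S = False; V = True; H = False; B = True; G = False; C = False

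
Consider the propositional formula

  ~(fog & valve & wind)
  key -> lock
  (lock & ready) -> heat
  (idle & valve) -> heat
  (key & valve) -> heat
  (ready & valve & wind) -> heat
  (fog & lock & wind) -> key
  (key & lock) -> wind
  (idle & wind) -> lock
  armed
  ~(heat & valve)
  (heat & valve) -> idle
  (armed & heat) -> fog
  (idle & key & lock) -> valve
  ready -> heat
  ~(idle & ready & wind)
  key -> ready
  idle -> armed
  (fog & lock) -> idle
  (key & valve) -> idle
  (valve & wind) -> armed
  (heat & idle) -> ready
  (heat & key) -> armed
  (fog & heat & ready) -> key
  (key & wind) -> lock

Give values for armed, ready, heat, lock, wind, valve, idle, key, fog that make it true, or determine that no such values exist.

Unit clause (armed) forces armed = True.
Set ready = False.
  then (~key | ready) forces key = False.
Set heat = False.
Set lock = True.
Set wind = False.
Set valve = False.
Set idle = True.
Set fog = False.
All clauses satisfied.

armed: True, ready: False, heat: False, lock: True, wind: False, valve: False, idle: True, key: False, fog: False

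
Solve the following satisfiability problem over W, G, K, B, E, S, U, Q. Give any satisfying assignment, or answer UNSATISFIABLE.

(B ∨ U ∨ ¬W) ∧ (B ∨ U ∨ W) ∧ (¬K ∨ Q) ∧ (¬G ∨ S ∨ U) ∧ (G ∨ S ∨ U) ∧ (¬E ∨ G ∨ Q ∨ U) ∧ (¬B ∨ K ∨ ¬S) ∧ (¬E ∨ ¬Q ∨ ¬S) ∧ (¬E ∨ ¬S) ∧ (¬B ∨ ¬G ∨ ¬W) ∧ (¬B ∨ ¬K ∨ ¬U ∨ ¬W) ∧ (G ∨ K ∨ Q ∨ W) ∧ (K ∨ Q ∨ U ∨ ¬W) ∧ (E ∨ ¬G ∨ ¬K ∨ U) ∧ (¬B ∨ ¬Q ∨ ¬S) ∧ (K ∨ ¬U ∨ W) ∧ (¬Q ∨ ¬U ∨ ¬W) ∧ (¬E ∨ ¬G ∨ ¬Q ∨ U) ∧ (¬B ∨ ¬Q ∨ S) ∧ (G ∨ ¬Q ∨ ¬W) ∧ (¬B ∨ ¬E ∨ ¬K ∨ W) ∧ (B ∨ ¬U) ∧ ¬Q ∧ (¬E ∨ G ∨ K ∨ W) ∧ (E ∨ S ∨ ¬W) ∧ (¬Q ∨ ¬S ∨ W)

W: True, G: False, K: False, B: True, E: True, S: False, U: True, Q: False

Unit clause (¬Q) forces Q = False.
In (¬K ∨ Q) only ¬K is left, so K = False.
Try W = False:
  (G ∨ K ∨ Q ∨ W) forces G = True.
  (K ∨ ¬U ∨ W) forces U = False.
  (B ∨ U ∨ W) forces B = True.
  (¬G ∨ S ∨ U) forces S = True.
  clause (¬B ∨ K ∨ ¬S) is falsified — backtrack.
So W = True.
  then (K ∨ Q ∨ U ∨ ¬W) forces U = True.
  then (B ∨ ¬U) forces B = True.
  then (¬B ∨ K ∨ ¬S) forces S = False.
  then (¬B ∨ ¬G ∨ ¬W) forces G = False.
  then (E ∨ S ∨ ¬W) forces E = True.
All clauses satisfied.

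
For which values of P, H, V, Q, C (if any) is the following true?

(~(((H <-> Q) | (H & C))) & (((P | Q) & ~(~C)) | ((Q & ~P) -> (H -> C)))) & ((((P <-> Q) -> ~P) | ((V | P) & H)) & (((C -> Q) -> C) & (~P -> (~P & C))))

P = False; H = False; V = False; Q = True; C = True

  ~(((H <-> Q) | (H & C))) & (((P | Q) & ~(~C)) | ((Q & ~P) -> (H -> C))) = True
    ~(((H <-> Q) | (H & C))) = True
      (H <-> Q) | (H & C) = False
        H <-> Q = False
        H & C = False
    ((P | Q) & ~(~C)) | ((Q & ~P) -> (H -> C)) = True
      (P | Q) & ~(~C) = True
        P | Q = True
        ~(~C) = True
          ~C = False
      (Q & ~P) -> (H -> C) = True
        Q & ~P = True
          ~P = True
        H -> C = True
  (((P <-> Q) -> ~P) | ((V | P) & H)) & (((C -> Q) -> C) & (~P -> (~P & C))) = True
    ((P <-> Q) -> ~P) | ((V | P) & H) = True
      (P <-> Q) -> ~P = True
        P <-> Q = False
        ~P = True
      (V | P) & H = False
        V | P = False
    ((C -> Q) -> C) & (~P -> (~P & C)) = True
      (C -> Q) -> C = True
        C -> Q = True
      ~P -> (~P & C) = True
        ~P = True
        ~P & C = True
          ~P = True
Both conjuncts True, so the formula holds.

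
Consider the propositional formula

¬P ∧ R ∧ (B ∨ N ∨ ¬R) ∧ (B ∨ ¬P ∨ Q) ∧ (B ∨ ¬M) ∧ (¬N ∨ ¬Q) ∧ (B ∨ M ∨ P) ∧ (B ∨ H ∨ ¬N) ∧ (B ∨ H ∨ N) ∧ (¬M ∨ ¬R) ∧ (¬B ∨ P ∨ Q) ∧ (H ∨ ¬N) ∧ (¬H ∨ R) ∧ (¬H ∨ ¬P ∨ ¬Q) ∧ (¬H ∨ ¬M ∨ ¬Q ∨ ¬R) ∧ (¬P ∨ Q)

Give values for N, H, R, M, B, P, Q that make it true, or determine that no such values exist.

N=F, H=F, R=T, M=F, B=T, P=F, Q=T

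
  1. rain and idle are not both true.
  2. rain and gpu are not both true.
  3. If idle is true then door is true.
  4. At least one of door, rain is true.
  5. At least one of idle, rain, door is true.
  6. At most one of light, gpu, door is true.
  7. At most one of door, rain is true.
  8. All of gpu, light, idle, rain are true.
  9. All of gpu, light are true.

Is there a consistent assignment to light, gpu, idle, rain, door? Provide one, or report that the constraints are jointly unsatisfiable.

UNSATISFIABLE

Case gpu = True:
  (2) with gpu=T forces rain = False.
  Constraint (8) is violated (rain=F) — contradiction.
Case gpu = False:
  Constraint (8) is violated (gpu=F) — contradiction.
Both cases fail — unsatisfiable.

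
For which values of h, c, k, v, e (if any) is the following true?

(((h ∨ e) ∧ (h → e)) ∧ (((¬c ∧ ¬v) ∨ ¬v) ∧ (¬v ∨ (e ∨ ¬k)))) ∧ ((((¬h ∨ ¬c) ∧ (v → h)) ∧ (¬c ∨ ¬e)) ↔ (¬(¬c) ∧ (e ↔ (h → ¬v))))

Unsatisfiable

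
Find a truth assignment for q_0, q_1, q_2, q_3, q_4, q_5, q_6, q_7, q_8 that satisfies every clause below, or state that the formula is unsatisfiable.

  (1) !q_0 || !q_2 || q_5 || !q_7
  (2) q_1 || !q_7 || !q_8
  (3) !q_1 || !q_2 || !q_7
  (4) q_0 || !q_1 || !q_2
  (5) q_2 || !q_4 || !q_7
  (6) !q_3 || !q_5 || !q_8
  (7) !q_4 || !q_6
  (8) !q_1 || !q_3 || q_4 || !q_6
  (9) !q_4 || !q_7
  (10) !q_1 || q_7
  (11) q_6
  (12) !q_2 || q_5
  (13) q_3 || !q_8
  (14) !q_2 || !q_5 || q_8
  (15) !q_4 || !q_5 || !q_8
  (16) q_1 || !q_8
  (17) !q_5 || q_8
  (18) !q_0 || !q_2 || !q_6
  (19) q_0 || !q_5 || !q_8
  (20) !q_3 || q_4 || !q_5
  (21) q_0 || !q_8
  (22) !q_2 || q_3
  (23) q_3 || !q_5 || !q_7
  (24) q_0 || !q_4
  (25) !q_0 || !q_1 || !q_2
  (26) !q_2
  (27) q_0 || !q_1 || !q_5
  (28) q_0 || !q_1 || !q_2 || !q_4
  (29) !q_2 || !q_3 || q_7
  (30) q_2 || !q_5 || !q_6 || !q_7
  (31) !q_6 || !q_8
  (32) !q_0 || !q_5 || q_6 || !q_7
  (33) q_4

No satisfying assignment exists.

Case q_4 = True:
  (!q_4 || !q_6) forces q_6 = False.
  Clause (q_6) is falsified — contradiction.
Case q_4 = False:
  Clause (q_4) is falsified — contradiction.
Both cases fail, so the formula is unsatisfiable.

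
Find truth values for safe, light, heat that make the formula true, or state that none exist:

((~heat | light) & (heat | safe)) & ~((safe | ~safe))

No satisfying assignment exists.

The conjunct ~((safe | ~safe)) is unsatisfiable on its own:
  safe=F: evaluates to False.
  safe=T: evaluates to False.
So the whole conjunction is unsatisfiable.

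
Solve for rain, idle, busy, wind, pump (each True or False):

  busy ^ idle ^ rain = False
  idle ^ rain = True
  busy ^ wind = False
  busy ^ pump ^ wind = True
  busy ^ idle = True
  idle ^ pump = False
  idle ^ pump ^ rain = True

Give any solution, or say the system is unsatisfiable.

Adding constraints 1, 2, 3, 4, 5, 6 mod 2: every variable appears an even number of times on the left, so the left side is 0.
But the right sides sum to 1 (mod 2). 0 ≠ 1 — the system is inconsistent.

Unsatisfiable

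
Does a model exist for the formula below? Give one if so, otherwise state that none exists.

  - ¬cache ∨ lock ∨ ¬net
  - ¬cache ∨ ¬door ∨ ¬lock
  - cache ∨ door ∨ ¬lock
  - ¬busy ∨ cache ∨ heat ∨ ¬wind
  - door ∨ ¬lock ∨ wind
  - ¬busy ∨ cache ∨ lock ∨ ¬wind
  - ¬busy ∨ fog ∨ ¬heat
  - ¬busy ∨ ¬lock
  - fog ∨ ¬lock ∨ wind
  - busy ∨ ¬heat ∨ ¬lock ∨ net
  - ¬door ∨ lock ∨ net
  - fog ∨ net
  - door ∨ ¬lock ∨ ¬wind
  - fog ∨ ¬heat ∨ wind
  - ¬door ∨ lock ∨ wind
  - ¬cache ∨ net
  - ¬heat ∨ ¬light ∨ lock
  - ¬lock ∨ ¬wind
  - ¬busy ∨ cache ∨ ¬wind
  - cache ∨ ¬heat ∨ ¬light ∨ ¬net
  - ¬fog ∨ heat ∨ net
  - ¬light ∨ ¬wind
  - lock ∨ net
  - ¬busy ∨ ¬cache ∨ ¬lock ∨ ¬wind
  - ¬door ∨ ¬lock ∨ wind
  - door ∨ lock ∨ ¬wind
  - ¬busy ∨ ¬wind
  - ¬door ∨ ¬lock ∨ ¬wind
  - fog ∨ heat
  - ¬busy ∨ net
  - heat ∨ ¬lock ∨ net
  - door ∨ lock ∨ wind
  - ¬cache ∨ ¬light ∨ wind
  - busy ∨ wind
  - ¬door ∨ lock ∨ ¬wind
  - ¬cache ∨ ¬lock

Case wind = True:
  (¬lock ∨ ¬wind) forces lock = False.
  (¬light ∨ ¬wind) forces light = False.
  (lock ∨ net) forces net = True.
  (¬cache ∨ lock ∨ ¬net) forces cache = False.
  (¬busy ∨ cache ∨ lock ∨ ¬wind) forces busy = False.
  (door ∨ lock ∨ ¬wind) forces door = True.
  Clause (¬door ∨ lock ∨ ¬wind) is falsified — contradiction.
Case wind = False:
  (busy ∨ wind) forces busy = True.
  (¬busy ∨ ¬lock) forces lock = False.
  (¬door ∨ lock ∨ wind) forces door = False.
  Clause (door ∨ lock ∨ wind) is falsified — contradiction.
Both cases fail, so the formula is unsatisfiable.

No satisfying assignment exists.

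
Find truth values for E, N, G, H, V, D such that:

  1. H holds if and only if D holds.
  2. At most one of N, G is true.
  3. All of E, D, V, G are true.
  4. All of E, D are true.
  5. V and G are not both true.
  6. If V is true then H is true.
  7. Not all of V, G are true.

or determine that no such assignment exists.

Case E = True:
  (3) forces D = True.
  (1) with D=T forces H = True.
  (3) forces V = True.
  (3) forces G = True.
  Constraint (5) is violated (V=T, G=T) — contradiction.
Case E = False:
  Constraint (3) is violated (E=F) — contradiction.
Both cases fail — unsatisfiable.

No satisfying assignment exists.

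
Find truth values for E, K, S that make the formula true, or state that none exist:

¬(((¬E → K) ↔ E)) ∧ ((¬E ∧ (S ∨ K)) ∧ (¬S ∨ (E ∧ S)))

E = False, K = True, S = False

  ¬(((¬E → K) ↔ E)) = True
    (¬E → K) ↔ E = False
      ¬E → K = True
        ¬E = True
  (¬E ∧ (S ∨ K)) ∧ (¬S ∨ (E ∧ S)) = True
    ¬E ∧ (S ∨ K) = True
      ¬E = True
      S ∨ K = True
    ¬S ∨ (E ∧ S) = True
      ¬S = True
      E ∧ S = False
Both conjuncts True, so the formula holds.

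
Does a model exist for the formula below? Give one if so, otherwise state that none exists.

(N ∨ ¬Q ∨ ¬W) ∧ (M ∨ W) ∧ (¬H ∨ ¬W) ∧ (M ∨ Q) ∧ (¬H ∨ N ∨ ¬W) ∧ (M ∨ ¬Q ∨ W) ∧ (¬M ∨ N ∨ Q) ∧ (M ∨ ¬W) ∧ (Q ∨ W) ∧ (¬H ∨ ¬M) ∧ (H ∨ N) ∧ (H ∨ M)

H = False, W = True, N = True, Q = False, M = True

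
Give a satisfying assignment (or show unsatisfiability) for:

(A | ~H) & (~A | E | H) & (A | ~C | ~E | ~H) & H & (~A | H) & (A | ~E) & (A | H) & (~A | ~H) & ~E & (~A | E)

Case H = True:
  (A | ~H) forces A = True.
  Clause (~A | ~H) is falsified — contradiction.
Case H = False:
  Clause (H) is falsified — contradiction.
Both cases fail, so the formula is unsatisfiable.

Unsatisfiable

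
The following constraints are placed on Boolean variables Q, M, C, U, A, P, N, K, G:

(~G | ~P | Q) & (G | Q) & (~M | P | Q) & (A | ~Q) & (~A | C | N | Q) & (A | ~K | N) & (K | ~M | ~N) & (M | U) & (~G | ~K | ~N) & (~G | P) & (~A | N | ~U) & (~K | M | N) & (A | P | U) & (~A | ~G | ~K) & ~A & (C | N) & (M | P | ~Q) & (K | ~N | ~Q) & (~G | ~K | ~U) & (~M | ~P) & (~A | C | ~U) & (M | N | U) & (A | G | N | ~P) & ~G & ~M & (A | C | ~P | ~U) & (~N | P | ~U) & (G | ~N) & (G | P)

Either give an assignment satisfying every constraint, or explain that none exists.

Unsatisfiable — no assignment works.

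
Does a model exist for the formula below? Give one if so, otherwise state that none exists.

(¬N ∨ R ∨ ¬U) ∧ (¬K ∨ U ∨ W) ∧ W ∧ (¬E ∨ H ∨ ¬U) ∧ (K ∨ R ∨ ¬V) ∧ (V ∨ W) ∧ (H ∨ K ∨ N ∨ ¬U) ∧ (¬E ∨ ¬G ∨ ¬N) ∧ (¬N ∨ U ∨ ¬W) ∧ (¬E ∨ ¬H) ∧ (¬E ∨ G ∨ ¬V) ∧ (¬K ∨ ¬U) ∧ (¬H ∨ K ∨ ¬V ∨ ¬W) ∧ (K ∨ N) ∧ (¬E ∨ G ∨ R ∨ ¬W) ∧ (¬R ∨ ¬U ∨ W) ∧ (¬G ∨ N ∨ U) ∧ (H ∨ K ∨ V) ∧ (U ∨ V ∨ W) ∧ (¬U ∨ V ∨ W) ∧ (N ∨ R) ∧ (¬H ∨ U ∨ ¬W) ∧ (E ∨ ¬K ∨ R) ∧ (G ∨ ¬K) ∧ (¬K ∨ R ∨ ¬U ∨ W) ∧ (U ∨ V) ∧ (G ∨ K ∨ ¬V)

V=T, R=T, U=T, N=T, G=T, H=F, E=F, K=F, W=T

Unit clause (W) forces W = True.
Set V = True.
Set R = True.
Set U = True.
  then (¬K ∨ ¬U) forces K = False.
  then (¬H ∨ K ∨ ¬V ∨ ¬W) forces H = False.
  then (K ∨ N) forces N = True.
  then (G ∨ K ∨ ¬V) forces G = True.
  then (¬E ∨ H ∨ ¬U) forces E = False.
All clauses satisfied.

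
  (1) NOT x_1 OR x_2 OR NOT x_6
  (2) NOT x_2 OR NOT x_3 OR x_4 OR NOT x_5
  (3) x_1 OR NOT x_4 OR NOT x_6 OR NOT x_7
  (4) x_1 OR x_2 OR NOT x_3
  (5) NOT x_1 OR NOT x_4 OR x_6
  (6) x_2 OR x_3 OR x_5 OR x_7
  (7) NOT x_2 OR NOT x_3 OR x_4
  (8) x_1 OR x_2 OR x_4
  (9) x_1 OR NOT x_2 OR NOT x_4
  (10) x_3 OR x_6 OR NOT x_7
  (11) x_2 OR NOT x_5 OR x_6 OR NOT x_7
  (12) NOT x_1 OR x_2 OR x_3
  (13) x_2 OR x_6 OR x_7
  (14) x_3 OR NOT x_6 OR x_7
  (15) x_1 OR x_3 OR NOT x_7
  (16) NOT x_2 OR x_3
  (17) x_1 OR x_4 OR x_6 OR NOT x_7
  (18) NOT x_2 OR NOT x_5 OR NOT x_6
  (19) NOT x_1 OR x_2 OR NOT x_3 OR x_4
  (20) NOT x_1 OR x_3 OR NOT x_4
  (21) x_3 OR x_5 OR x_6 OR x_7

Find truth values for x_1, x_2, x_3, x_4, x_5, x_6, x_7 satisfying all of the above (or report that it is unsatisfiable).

x_1=T, x_2=T, x_3=T, x_4=T, x_5=F, x_6=T, x_7=F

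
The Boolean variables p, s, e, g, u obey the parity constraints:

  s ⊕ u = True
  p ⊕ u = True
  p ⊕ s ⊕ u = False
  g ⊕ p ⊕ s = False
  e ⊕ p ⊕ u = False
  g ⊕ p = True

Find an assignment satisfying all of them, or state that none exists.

p=T; s=T; e=T; g=F; u=F

s ⊕ u = T ⊕ F = True ✓
p ⊕ u = T ⊕ F = True ✓
p ⊕ s ⊕ u = T ⊕ T ⊕ F = False ✓
g ⊕ p ⊕ s = F ⊕ T ⊕ T = False ✓
e ⊕ p ⊕ u = T ⊕ T ⊕ F = False ✓
g ⊕ p = F ⊕ T = True ✓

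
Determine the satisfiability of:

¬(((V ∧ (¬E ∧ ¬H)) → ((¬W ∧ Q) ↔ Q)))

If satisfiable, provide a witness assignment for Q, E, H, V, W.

Q: True, E: False, H: False, V: True, W: True

  ¬(((V ∧ (¬E ∧ ¬H)) → ((¬W ∧ Q) ↔ Q))) = True
    (V ∧ (¬E ∧ ¬H)) → ((¬W ∧ Q) ↔ Q) = False
      V ∧ (¬E ∧ ¬H) = True
        ¬E ∧ ¬H = True
          ¬E = True
          ¬H = True
      (¬W ∧ Q) ↔ Q = False
        ¬W ∧ Q = False
          ¬W = False
The formula evaluates to True.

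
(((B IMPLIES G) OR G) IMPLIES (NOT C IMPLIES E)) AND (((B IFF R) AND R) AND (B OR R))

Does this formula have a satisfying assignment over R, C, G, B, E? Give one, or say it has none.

R = True, C = False, G = False, B = True, E = False

  ((B IMPLIES G) OR G) IMPLIES (NOT C IMPLIES E) = True
    (B IMPLIES G) OR G = False
      B IMPLIES G = False
    NOT C IMPLIES E = False
      NOT C = True
  ((B IFF R) AND R) AND (B OR R) = True
    (B IFF R) AND R = True
      B IFF R = True
    B OR R = True
Both conjuncts True, so the formula holds.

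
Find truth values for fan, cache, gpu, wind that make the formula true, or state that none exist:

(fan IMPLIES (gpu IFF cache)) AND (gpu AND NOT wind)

fan=T, cache=T, gpu=T, wind=F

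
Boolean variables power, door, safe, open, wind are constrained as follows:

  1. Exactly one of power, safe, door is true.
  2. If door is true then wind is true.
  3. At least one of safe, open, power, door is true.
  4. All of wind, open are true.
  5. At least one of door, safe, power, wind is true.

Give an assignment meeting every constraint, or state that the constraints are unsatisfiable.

power: False, door: False, safe: True, open: True, wind: True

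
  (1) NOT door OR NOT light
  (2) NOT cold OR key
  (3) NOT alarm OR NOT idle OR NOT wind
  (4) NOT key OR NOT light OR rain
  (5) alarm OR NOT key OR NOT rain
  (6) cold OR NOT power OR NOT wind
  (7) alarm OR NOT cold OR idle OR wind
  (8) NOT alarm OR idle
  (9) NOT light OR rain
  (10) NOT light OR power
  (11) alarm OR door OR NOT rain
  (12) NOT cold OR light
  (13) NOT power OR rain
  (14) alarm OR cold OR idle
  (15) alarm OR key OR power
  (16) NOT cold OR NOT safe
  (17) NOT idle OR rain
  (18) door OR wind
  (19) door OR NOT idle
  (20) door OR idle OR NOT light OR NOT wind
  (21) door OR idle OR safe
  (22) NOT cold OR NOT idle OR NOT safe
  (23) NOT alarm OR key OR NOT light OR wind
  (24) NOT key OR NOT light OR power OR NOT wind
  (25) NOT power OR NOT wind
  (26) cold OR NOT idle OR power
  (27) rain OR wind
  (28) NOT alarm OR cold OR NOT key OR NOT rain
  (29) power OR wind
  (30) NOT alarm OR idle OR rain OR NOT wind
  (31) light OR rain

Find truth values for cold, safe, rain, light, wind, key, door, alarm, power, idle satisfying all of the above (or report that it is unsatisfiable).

cold=F; safe=F; rain=T; light=F; wind=F; key=F; door=T; alarm=F; power=T; idle=T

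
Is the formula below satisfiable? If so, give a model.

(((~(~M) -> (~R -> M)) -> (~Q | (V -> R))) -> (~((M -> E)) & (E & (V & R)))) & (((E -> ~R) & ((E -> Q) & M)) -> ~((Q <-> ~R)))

M = False, Q = True, R = False, V = True, E = False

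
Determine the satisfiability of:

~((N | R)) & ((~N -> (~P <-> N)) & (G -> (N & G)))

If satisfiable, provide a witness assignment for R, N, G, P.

R: False, N: False, G: False, P: True

  ~((N | R)) = True
    N | R = False
  (~N -> (~P <-> N)) & (G -> (N & G)) = True
    ~N -> (~P <-> N) = True
      ~N = True
      ~P <-> N = True
        ~P = False
    G -> (N & G) = True
      N & G = False
Both conjuncts True, so the formula holds.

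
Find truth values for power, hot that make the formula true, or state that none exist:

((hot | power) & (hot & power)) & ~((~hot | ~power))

power = True, hot = True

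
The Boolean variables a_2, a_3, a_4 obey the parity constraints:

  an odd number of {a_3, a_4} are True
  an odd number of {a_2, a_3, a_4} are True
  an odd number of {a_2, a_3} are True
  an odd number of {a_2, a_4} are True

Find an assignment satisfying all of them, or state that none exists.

Adding constraints 1, 3, 4 mod 2: every variable appears an even number of times on the left, so the left side is 0.
But the right sides sum to 1 (mod 2). 0 ≠ 1 — the system is inconsistent.

The formula is unsatisfiable.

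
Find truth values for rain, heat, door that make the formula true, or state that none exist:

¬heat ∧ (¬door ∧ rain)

rain: True; heat: False; door: False

  ¬heat = True
  ¬door ∧ rain = True
    ¬door = True
Both conjuncts True, so the formula holds.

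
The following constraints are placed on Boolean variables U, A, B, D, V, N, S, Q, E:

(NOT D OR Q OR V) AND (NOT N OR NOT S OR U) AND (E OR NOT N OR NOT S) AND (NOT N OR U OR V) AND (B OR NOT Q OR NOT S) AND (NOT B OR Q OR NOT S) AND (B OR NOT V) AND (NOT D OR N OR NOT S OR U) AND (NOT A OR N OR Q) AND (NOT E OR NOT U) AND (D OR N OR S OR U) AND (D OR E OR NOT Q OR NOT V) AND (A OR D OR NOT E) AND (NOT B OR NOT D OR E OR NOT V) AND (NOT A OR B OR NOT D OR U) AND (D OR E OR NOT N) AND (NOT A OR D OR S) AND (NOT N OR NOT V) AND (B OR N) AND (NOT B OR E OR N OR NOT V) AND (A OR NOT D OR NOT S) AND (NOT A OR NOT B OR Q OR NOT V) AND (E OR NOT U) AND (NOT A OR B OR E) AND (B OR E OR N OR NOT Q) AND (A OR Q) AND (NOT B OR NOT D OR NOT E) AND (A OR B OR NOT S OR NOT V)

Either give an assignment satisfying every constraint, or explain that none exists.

Try U = True:
  (NOT E OR NOT U) forces E = False.
  clause (E OR NOT U) is falsified — backtrack.
So U = False.
Set A = True.
Set B = True.
Set D = False.
  then (NOT A OR D OR S) forces S = True.
  then (NOT N OR NOT S OR U) forces N = False.
  then (NOT B OR Q OR NOT S) forces Q = True.
Set V = False.
Set E = False.
All clauses satisfied.

U=F, A=T, B=T, D=F, V=F, N=F, S=T, Q=T, E=F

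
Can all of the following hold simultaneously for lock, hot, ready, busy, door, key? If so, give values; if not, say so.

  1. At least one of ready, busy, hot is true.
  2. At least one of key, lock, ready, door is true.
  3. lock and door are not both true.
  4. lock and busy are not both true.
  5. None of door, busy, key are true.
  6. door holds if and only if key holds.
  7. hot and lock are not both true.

lock=F, hot=T, ready=T, busy=F, door=F, key=F

  (1) {ready, busy, hot}: 2 true — at least one ✓
  (2) {key, lock, ready, door}: 1 true — at least one ✓
  (3) lock=F, door=F — not both ✓
  (4) lock=F, busy=F — not both ✓
  (5) {door, busy, key}: 0 true — none ✓
  (6) door=F, key=F — same ✓
  (7) hot=T, lock=F — not both ✓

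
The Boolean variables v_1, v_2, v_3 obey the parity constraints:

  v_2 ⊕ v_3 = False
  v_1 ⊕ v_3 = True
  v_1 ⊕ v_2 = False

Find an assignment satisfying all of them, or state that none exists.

Adding constraints 1, 2, 3 mod 2: every variable appears an even number of times on the left, so the left side is 0.
But the right sides sum to 1 (mod 2). 0 ≠ 1 — the system is inconsistent.

The formula is unsatisfiable.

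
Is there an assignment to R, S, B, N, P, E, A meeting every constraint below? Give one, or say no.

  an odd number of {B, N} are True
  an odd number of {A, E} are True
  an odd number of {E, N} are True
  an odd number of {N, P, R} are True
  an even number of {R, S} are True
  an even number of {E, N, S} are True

R=T, S=T, B=T, N=F, P=F, E=T, A=F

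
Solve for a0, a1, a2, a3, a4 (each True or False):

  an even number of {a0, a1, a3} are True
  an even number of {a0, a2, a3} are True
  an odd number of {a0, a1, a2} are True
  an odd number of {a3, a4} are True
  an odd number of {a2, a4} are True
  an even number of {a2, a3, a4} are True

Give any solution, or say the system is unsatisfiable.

The formula is unsatisfiable.

Adding constraints 1, 3, 4, 5 mod 2: every variable appears an even number of times on the left, so the left side is 0.
But the right sides sum to 1 (mod 2). 0 ≠ 1 — the system is inconsistent.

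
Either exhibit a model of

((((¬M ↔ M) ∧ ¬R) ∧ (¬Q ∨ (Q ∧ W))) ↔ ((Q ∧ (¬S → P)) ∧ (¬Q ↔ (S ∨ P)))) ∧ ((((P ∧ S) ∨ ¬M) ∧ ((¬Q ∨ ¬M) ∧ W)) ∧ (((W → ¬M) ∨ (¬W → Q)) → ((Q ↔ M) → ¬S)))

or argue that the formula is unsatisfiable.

S = True, M = False, P = False, R = True, Q = True, W = True

  (((¬M ↔ M) ∧ ¬R) ∧ (¬Q ∨ (Q ∧ W))) ↔ ((Q ∧ (¬S → P)) ∧ (¬Q ↔ (S ∨ P))) = True
    ((¬M ↔ M) ∧ ¬R) ∧ (¬Q ∨ (Q ∧ W)) = False
      (¬M ↔ M) ∧ ¬R = False
        ¬M ↔ M = False
          ¬M = True
        ¬R = False
      ¬Q ∨ (Q ∧ W) = True
        ¬Q = False
        Q ∧ W = True
    (Q ∧ (¬S → P)) ∧ (¬Q ↔ (S ∨ P)) = False
      Q ∧ (¬S → P) = True
        ¬S → P = True
          ¬S = False
      ¬Q ↔ (S ∨ P) = False
        ¬Q = False
        S ∨ P = True
  (((P ∧ S) ∨ ¬M) ∧ ((¬Q ∨ ¬M) ∧ W)) ∧ (((W → ¬M) ∨ (¬W → Q)) → ((Q ↔ M) → ¬S)) = True
    ((P ∧ S) ∨ ¬M) ∧ ((¬Q ∨ ¬M) ∧ W) = True
      (P ∧ S) ∨ ¬M = True
        P ∧ S = False
        ¬M = True
      (¬Q ∨ ¬M) ∧ W = True
        ¬Q ∨ ¬M = True
          ¬Q = False
          ¬M = True
    ((W → ¬M) ∨ (¬W → Q)) → ((Q ↔ M) → ¬S) = True
      (W → ¬M) ∨ (¬W → Q) = True
        W → ¬M = True
          ¬M = True
        ¬W → Q = True
          ¬W = False
      (Q ↔ M) → ¬S = True
        Q ↔ M = False
        ¬S = False
Both conjuncts True, so the formula holds.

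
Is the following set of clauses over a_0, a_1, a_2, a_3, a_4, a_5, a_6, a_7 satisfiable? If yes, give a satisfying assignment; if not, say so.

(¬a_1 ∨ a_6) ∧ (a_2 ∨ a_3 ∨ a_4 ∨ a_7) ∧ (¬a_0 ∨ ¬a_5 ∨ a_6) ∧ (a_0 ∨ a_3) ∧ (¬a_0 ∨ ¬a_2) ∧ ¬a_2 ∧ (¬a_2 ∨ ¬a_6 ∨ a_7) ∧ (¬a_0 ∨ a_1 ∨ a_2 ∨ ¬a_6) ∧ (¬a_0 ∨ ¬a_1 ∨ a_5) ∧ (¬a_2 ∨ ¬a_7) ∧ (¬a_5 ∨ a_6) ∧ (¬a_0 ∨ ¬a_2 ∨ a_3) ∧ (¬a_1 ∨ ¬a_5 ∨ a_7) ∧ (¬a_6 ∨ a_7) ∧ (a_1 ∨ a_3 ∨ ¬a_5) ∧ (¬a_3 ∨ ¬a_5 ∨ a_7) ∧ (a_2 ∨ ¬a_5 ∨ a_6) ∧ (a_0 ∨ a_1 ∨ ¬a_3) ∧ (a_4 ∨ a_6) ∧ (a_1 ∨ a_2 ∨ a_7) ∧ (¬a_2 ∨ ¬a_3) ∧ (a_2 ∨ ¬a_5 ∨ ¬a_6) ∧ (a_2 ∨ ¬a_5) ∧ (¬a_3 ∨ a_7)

Unit clause (¬a_2) forces a_2 = False.
In (a_2 ∨ ¬a_5) only ¬a_5 is left, so a_5 = False.
Set a_0 = False.
  then (a_0 ∨ a_3) forces a_3 = True.
  then (a_0 ∨ a_1 ∨ ¬a_3) forces a_1 = True.
  then (¬a_3 ∨ a_7) forces a_7 = True.
  then (¬a_1 ∨ a_6) forces a_6 = True.
Set a_4 = False.
All clauses satisfied.

a_0 = False, a_1 = True, a_2 = False, a_3 = True, a_4 = False, a_5 = False, a_6 = True, a_7 = True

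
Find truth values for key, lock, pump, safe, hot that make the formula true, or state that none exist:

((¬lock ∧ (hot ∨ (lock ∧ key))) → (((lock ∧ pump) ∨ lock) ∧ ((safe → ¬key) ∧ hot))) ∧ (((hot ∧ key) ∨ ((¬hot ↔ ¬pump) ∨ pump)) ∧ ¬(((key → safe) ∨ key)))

No satisfying assignment exists.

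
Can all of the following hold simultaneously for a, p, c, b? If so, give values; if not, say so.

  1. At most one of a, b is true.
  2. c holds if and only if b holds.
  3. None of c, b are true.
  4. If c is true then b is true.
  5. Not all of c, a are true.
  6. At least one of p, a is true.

a = True, p = False, c = False, b = False

  (1) {a, b}: 1 true — at most one ✓
  (2) c=F, b=F — same ✓
  (3) {c, b}: 0 true — none ✓
  (4) c=F ⇒ b: vacuous ✓
  (5) {c, a}: 1/2 true — not all ✓
  (6) {p, a}: 1 true — at least one ✓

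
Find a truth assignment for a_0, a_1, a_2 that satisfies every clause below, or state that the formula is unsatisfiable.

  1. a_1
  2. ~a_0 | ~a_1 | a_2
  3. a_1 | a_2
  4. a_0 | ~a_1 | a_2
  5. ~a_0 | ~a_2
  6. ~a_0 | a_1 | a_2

a_0: False, a_1: True, a_2: True

Unit clause (a_1) forces a_1 = True.
Try a_0 = True:
  (~a_0 | ~a_1 | a_2) forces a_2 = True.
  clause (~a_0 | ~a_2) is falsified — backtrack.
So a_0 = False.
  then (a_0 | ~a_1 | a_2) forces a_2 = True.
Check each clause:
  (a_1): a_1 holds.
  (~a_0 | ~a_1 | a_2): ~a_0 holds.
  (a_1 | a_2): a_1 holds.
  (a_0 | ~a_1 | a_2): a_2 holds.
  (~a_0 | ~a_2): ~a_0 holds.
  (~a_0 | a_1 | a_2): ~a_0 holds.
All clauses satisfied.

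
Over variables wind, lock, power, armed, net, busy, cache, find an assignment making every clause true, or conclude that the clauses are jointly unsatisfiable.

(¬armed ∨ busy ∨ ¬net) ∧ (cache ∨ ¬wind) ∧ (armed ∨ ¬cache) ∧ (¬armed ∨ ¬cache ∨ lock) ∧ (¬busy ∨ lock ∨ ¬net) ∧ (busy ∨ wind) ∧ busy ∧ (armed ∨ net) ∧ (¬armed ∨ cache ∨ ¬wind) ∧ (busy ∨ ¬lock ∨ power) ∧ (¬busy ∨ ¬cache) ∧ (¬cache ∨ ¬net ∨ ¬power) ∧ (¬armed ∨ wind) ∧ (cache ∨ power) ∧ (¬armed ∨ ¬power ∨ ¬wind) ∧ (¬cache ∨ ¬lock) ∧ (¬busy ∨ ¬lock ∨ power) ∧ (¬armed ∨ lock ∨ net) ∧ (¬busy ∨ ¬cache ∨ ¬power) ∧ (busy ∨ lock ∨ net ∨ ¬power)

wind: False, lock: True, power: True, armed: False, net: True, busy: True, cache: False

Unit clause (busy) forces busy = True.
In (¬busy ∨ ¬cache) only ¬cache is left, so cache = False.
In (cache ∨ power) only power is left, so power = True.
In (cache ∨ ¬wind) only ¬wind is left, so wind = False.
In (¬armed ∨ wind) only ¬armed is left, so armed = False.
In (armed ∨ net) only net is left, so net = True.
In (¬busy ∨ lock ∨ ¬net) only lock is left, so lock = True.
All clauses satisfied.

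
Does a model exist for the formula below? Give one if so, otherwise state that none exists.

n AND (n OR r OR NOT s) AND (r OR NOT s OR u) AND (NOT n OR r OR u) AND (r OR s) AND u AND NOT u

No satisfying assignment exists.

Case u = True:
  Clause (NOT u) is falsified — contradiction.
Case u = False:
  Clause (u) is falsified — contradiction.
Both cases fail, so the formula is unsatisfiable.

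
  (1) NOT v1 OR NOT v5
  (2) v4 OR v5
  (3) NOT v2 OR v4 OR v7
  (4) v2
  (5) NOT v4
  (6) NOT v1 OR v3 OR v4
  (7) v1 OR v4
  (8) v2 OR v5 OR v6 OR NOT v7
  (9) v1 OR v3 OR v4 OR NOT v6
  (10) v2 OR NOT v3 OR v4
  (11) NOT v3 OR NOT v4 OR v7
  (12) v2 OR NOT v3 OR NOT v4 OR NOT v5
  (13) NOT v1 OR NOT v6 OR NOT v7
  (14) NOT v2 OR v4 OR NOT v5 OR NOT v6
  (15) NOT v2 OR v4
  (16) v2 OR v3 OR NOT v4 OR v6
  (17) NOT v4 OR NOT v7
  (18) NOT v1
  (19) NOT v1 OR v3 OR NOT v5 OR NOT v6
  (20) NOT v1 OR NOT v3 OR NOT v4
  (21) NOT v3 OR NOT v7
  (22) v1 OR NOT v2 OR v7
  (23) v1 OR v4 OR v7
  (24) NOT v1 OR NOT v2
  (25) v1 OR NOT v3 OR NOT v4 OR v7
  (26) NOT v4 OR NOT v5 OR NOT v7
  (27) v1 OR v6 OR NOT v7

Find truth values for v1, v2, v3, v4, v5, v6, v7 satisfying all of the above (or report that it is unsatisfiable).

Case v2 = True:
  (NOT v4) forces v4 = False.
  Clause (NOT v2 OR v4) is falsified — contradiction.
Case v2 = False:
  Clause (v2) is falsified — contradiction.
Both cases fail, so the formula is unsatisfiable.

No satisfying assignment exists.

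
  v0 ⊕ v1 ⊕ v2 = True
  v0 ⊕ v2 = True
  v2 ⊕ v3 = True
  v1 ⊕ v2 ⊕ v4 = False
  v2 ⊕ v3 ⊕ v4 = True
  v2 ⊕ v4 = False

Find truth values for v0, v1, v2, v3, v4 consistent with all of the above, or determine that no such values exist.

v0=T; v1=F; v2=F; v3=T; v4=F

v0 ⊕ v1 ⊕ v2 = T ⊕ F ⊕ F = True ✓
v0 ⊕ v2 = T ⊕ F = True ✓
v2 ⊕ v3 = F ⊕ T = True ✓
v1 ⊕ v2 ⊕ v4 = F ⊕ F ⊕ F = False ✓
v2 ⊕ v3 ⊕ v4 = F ⊕ T ⊕ F = True ✓
v2 ⊕ v4 = F ⊕ F = False ✓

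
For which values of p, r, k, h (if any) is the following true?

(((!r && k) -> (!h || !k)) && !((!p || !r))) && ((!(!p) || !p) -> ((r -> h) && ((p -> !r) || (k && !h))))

No satisfying assignment exists.

Case r = True: the formula simplifies to !(!p) && ((!(!p) || !p) -> (h && (!p || (k && !h)))).
  p = True: simplifies to h && (k && !h).
    h = True: the conjunct !h is False.
    h = False: the conjunct h is False.
  p = False: the conjunct !(!p) becomes !(!False) = False.
Case r = False: the conjunct !((!p || !r)) becomes !((!p || True)) = False.
Both cases fail — unsatisfiable.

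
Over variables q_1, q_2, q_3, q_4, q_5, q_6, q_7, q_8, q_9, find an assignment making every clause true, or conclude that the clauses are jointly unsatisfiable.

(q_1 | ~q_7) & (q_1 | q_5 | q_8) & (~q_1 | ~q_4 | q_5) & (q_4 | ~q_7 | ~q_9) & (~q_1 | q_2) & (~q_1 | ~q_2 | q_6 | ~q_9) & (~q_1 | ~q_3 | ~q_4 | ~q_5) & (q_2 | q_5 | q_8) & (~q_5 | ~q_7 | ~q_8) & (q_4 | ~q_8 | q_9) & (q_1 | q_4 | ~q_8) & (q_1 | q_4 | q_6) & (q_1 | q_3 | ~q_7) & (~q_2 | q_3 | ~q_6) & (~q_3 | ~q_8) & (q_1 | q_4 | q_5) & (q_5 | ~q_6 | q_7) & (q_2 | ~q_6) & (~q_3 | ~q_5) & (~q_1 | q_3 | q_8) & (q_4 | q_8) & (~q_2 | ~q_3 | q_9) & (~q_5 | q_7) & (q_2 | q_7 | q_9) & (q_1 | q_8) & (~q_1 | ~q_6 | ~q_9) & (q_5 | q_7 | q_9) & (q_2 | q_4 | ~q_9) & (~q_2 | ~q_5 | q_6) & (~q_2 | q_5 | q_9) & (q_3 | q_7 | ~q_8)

Case q_8 = True:
  (~q_3 | ~q_8) forces q_3 = False.
  (q_3 | q_7 | ~q_8) forces q_7 = True.
  (q_1 | ~q_7) forces q_1 = True.
  (~q_1 | q_2) forces q_2 = True.
  (~q_5 | ~q_7 | ~q_8) forces q_5 = False.
  (~q_1 | ~q_4 | q_5) forces q_4 = False.
  (q_4 | ~q_7 | ~q_9) forces q_9 = False.
  Clause (q_4 | ~q_8 | q_9) is falsified — contradiction.
Case q_8 = False:
  (q_4 | q_8) forces q_4 = True.
  (q_1 | q_8) forces q_1 = True.
  (~q_1 | ~q_4 | q_5) forces q_5 = True.
  (~q_1 | q_2) forces q_2 = True.
  (~q_1 | ~q_3 | ~q_4 | ~q_5) forces q_3 = False.
  Clause (~q_1 | q_3 | q_8) is falsified — contradiction.
Both cases fail, so the formula is unsatisfiable.

The formula is unsatisfiable.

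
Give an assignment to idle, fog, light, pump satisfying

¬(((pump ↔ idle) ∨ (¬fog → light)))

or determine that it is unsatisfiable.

idle = True; fog = False; light = False; pump = False

  ¬(((pump ↔ idle) ∨ (¬fog → light))) = True
    (pump ↔ idle) ∨ (¬fog → light) = False
      pump ↔ idle = False
      ¬fog → light = False
        ¬fog = True
The formula evaluates to True.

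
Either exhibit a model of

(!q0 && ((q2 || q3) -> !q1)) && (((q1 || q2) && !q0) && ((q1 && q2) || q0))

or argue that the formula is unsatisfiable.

Case q0 = True: the conjunct !q0 is False.
Case q0 = False: the formula simplifies to ((q2 || q3) -> !q1) && ((q1 || q2) && (q1 && q2)).
  q2 = True: simplifies to !q1 && q1.
    q1 = True: the conjunct !q1 is False.
    q1 = False: the conjunct q1 is False.
  q2 = False: the conjunct q2 is False.
Both cases fail — unsatisfiable.

Unsatisfiable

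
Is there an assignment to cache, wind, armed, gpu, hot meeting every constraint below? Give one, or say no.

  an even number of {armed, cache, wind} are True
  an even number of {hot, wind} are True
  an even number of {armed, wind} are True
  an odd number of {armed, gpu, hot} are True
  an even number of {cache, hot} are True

cache: False; wind: False; armed: False; gpu: True; hot: False

{armed, cache, wind}: 0 true → even ✓
{hot, wind}: 0 true → even ✓
{armed, wind}: 0 true → even ✓
{armed, gpu, hot}: 1 true → odd ✓
{cache, hot}: 0 true → even ✓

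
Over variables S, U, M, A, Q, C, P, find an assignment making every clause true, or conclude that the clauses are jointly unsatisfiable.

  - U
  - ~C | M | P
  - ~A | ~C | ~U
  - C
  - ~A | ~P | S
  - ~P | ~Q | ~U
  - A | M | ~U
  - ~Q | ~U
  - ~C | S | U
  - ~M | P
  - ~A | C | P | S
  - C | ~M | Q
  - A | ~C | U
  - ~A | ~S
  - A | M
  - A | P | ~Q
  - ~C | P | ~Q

S = False; U = True; M = True; A = False; Q = False; C = True; P = True

Unit clause (U) forces U = True.
Unit clause (C) forces C = True.
In (~Q | ~U) only ~Q is left, so Q = False.
In (~A | ~C | ~U) only ~A is left, so A = False.
In (A | M | ~U) only M is left, so M = True.
In (~M | P) only P is left, so P = True.
Set S = False.
All clauses satisfied.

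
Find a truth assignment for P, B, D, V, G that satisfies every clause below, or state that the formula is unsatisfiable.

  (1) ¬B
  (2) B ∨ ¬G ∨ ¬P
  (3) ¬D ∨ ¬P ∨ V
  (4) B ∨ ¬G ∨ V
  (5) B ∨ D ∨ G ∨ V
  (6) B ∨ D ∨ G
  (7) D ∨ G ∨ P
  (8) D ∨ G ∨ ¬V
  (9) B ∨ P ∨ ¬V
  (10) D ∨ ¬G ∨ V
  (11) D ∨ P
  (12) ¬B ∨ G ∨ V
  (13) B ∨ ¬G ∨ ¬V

P = True, B = False, D = True, V = True, G = False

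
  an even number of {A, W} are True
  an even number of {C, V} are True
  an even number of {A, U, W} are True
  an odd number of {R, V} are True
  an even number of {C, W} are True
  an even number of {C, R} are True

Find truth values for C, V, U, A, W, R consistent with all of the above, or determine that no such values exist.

UNSATISFIABLE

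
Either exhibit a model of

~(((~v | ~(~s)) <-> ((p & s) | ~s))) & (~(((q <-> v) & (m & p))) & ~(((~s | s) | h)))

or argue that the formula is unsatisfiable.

No satisfying assignment exists.

The conjunct ~(((~s | s) | h)) is unsatisfiable on its own:
  h=F, s=F: evaluates to False.
  h=F, s=T: evaluates to False.
  h=T, s=F: evaluates to False.
  h=T, s=T: evaluates to False.
So the whole conjunction is unsatisfiable.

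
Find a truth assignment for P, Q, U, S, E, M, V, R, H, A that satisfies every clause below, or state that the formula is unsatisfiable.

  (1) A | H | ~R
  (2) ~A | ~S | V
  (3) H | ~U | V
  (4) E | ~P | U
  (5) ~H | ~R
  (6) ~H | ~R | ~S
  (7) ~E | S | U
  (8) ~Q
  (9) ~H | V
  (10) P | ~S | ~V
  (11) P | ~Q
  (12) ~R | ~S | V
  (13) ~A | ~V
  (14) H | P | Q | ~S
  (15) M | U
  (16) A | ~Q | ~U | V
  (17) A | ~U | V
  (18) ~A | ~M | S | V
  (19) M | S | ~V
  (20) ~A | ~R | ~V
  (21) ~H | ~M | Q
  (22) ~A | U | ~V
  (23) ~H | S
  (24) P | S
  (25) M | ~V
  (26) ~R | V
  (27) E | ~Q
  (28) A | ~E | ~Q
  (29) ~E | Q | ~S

Unit clause (~Q) forces Q = False.
Try P = False:
  (P | S) forces S = True.
  (P | ~S | ~V) forces V = False.
  (~A | ~S | V) forces A = False.
  (~H | V) forces H = False.
  clause (H | P | Q | ~S) is falsified — backtrack.
So P = True.
Try U = False:
  (E | ~P | U) forces E = True.
  (~E | S | U) forces S = True.
  clause (~E | Q | ~S) is falsified — backtrack.
So U = True.
Set S = True.
  then (~E | Q | ~S) forces E = False.
Set M = True.
  then (~H | ~M | Q) forces H = False.
  then (H | ~U | V) forces V = True.
  then (~A | ~V) forces A = False.
  then (A | H | ~R) forces R = False.
All clauses satisfied.

P = True, Q = False, U = True, S = True, E = False, M = True, V = True, R = False, H = False, A = False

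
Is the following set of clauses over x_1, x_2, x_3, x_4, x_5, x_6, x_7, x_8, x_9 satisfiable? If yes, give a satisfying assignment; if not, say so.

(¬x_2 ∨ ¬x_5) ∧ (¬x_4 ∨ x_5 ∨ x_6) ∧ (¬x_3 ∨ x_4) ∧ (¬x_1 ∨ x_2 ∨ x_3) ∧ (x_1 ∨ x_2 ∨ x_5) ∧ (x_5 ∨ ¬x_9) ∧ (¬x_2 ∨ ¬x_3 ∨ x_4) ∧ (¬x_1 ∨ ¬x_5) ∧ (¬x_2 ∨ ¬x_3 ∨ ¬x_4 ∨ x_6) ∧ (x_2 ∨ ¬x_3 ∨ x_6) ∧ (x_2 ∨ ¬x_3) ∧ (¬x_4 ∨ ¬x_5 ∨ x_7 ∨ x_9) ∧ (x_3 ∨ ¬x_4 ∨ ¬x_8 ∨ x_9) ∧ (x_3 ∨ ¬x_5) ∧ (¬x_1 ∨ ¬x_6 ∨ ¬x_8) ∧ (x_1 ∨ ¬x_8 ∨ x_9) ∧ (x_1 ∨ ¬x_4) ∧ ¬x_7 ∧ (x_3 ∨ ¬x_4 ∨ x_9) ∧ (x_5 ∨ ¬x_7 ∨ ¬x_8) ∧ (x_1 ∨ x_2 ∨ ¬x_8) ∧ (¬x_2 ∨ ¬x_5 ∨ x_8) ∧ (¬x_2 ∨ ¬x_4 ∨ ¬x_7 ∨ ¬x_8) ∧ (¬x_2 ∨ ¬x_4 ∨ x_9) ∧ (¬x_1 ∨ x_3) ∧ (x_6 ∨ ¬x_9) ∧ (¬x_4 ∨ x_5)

x_1 = False, x_2 = True, x_3 = False, x_4 = False, x_5 = False, x_6 = True, x_7 = False, x_8 = False, x_9 = False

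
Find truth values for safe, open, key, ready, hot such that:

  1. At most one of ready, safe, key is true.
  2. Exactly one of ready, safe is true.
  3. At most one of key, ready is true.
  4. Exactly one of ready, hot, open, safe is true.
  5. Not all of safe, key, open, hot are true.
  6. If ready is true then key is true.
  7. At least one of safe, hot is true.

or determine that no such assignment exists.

safe = True; open = False; key = False; ready = False; hot = False

  (1) {ready, safe, key}: 1 true — at most one ✓
  (2) {ready, safe}: 1 true — exactly one ✓
  (3) {key, ready}: 0 true — at most one ✓
  (4) {ready, hot, open, safe}: 1 true — exactly one ✓
  (5) {safe, key, open, hot}: 1/4 true — not all ✓
  (6) ready=F ⇒ key: vacuous ✓
  (7) {safe, hot}: 1 true — at least one ✓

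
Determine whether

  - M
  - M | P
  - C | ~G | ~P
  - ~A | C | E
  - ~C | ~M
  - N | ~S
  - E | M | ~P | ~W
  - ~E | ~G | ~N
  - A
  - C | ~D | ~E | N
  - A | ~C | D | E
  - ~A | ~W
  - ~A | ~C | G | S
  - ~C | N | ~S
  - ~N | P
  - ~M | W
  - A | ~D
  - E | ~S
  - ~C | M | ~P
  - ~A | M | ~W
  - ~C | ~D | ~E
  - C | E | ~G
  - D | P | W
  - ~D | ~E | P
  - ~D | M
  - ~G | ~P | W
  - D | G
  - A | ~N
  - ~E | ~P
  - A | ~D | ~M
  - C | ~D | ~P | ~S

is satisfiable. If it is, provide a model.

UNSATISFIABLE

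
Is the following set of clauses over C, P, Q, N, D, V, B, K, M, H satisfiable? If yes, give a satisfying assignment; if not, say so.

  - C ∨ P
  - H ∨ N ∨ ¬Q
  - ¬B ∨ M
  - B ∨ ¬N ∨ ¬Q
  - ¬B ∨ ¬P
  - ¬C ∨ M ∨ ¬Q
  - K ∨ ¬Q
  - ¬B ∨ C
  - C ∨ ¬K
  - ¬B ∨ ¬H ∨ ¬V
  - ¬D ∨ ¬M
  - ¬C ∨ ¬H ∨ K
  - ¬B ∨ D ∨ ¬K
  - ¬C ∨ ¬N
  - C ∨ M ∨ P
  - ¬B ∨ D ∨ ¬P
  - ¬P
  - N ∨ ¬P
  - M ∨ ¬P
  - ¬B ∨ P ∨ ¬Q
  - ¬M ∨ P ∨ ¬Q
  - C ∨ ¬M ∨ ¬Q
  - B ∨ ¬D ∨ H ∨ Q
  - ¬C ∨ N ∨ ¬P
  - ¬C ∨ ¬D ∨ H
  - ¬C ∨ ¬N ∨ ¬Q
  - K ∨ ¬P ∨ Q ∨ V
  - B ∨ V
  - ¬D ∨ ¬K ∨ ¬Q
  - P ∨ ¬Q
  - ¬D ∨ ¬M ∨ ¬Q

Unit clause (¬P) forces P = False.
In (P ∨ ¬Q) only ¬Q is left, so Q = False.
In (C ∨ P) only C is left, so C = True.
In (¬C ∨ ¬N) only ¬N is left, so N = False.
Set D = True.
  then (¬D ∨ ¬M) forces M = False.
  then (¬C ∨ ¬D ∨ H) forces H = True.
  then (¬B ∨ M) forces B = False.
  then (¬C ∨ ¬H ∨ K) forces K = True.
  then (B ∨ V) forces V = True.
All clauses satisfied.

C = True, P = False, Q = False, N = False, D = True, V = True, B = False, K = True, M = False, H = True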